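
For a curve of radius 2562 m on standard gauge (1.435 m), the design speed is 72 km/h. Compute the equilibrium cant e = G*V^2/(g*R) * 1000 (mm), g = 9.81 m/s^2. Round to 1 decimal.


Convert speed: V = 72 / 3.6 = 20.0 m/s
Apply formula: e = 1.435 * 20.0^2 / (9.81 * 2562)
e = 1.435 * 400.0 / 25133.22
e = 0.022838 m = 22.8 mm

22.8


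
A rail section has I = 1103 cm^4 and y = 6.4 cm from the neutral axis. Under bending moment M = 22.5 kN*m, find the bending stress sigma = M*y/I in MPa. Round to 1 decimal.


Convert units:
M = 22.5 kN*m = 22500000 N*mm
y = 6.4 cm = 64 mm
I = 1103 cm^4 = 11030000 mm^4
sigma = 22500000 * 64 / 11030000
sigma = 130.6 MPa

130.6


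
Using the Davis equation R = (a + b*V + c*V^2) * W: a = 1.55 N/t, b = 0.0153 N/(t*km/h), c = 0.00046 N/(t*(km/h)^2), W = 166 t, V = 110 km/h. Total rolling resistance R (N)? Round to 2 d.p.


b*V = 0.0153 * 110 = 1.683
c*V^2 = 0.00046 * 12100 = 5.566
R_per_t = 1.55 + 1.683 + 5.566 = 8.799 N/t
R_total = 8.799 * 166 = 1460.63 N

1460.63


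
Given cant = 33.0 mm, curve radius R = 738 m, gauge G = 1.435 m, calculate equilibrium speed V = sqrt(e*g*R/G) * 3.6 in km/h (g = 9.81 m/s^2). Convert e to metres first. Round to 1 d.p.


Convert cant: e = 33.0 mm = 0.0330 m
V_ms = sqrt(0.0330 * 9.81 * 738 / 1.435)
V_ms = sqrt(166.489714) = 12.9031 m/s
V = 12.9031 * 3.6 = 46.5 km/h

46.5


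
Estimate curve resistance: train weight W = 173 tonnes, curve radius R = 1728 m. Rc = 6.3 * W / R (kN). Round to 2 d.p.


Rc = 6.3 * W / R
Rc = 6.3 * 173 / 1728
Rc = 1089.9 / 1728
Rc = 0.63 kN

0.63


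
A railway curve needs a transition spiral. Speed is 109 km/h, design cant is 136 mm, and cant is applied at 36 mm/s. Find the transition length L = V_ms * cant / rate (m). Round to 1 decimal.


Convert speed: V = 109 / 3.6 = 30.2778 m/s
L = 30.2778 * 136 / 36
L = 4117.7778 / 36
L = 114.4 m

114.4


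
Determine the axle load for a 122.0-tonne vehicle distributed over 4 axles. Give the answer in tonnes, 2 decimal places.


Load per axle = total weight / number of axles
Load = 122.0 / 4
Load = 30.50 tonnes

30.50


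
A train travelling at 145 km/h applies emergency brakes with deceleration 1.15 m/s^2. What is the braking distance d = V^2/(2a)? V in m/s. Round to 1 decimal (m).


Convert speed: V = 145 / 3.6 = 40.2778 m/s
V^2 = 1622.2994
d = 1622.2994 / (2 * 1.15)
d = 1622.2994 / 2.3
d = 705.3 m

705.3


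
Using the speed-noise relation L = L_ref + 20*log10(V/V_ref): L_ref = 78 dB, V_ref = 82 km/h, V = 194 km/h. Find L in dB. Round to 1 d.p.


V/V_ref = 194 / 82 = 2.365854
log10(2.365854) = 0.373988
20 * 0.373988 = 7.4798
L = 78 + 7.4798 = 85.5 dB

85.5


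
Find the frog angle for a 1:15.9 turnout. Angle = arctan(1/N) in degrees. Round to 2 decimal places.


1/N = 1/15.9 = 0.062893
angle = arctan(0.062893) = 0.06281 rad
angle = 0.06281 * 180/pi = 3.60 degrees

3.60


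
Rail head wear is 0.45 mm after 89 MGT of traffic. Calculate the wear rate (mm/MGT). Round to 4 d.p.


Wear rate = total wear / cumulative tonnage
Rate = 0.45 / 89
Rate = 0.0051 mm/MGT

0.0051


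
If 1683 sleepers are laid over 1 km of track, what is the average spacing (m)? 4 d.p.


Spacing = 1000 m / number of sleepers
Spacing = 1000 / 1683
Spacing = 0.5942 m

0.5942


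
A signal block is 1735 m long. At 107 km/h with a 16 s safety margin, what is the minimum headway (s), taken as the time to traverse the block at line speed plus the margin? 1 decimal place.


V = 107 / 3.6 = 29.7222 m/s
Block traversal time = 1735 / 29.7222 = 58.3738 s
Headway = 58.3738 + 16
Headway = 74.4 s

74.4


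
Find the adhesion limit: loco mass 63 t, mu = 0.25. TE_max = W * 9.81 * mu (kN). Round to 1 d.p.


TE_max = W * g * mu
TE_max = 63 * 9.81 * 0.25
TE_max = 618.03 * 0.25
TE_max = 154.5 kN

154.5


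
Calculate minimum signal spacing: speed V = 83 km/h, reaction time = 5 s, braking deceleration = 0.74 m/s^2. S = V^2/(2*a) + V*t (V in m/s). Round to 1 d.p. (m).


V = 83 / 3.6 = 23.0556 m/s
Braking distance = 23.0556^2 / (2*0.74) = 359.1612 m
Sighting distance = 23.0556 * 5 = 115.2778 m
S = 359.1612 + 115.2778 = 474.4 m

474.4


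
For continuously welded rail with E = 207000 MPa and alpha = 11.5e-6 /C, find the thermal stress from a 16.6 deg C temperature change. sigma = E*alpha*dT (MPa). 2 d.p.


sigma = E * alpha * dT
sigma = 207000 * 11.5e-6 * 16.6
sigma = 2.3805 * 16.6
sigma = 39.52 MPa

39.52


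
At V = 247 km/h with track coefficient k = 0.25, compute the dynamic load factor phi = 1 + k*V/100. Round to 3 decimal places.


phi = 1 + k * V / 100
phi = 1 + 0.25 * 247 / 100
phi = 1 + 0.6175
phi = 1.618

1.618


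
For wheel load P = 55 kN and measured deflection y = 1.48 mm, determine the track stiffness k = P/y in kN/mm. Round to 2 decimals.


Track stiffness k = P / y
k = 55 / 1.48
k = 37.16 kN/mm

37.16


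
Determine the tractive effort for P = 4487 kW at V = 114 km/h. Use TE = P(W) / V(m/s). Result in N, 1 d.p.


Convert: P = 4487 kW = 4487000 W
V = 114 / 3.6 = 31.6667 m/s
TE = 4487000 / 31.6667
TE = 141694.7 N

141694.7


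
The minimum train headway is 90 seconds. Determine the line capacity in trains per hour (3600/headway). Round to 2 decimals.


Capacity = 3600 / headway
Capacity = 3600 / 90
Capacity = 40.00 trains/hour

40.00


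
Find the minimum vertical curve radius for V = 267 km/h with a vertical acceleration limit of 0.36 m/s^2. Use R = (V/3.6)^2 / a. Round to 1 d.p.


Convert speed: V = 267 / 3.6 = 74.1667 m/s
V^2 = 5500.6944 m^2/s^2
R_v = 5500.6944 / 0.36
R_v = 15279.7 m

15279.7


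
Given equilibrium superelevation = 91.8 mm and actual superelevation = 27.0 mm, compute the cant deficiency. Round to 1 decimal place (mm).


Cant deficiency = equilibrium cant - actual cant
CD = 91.8 - 27.0
CD = 64.8 mm

64.8


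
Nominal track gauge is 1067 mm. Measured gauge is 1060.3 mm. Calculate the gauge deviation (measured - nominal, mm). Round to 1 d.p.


Deviation = measured - nominal
Deviation = 1060.3 - 1067
Deviation = -6.7 mm

-6.7


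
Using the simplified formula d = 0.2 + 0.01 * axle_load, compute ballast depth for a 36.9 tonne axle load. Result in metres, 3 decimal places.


d = 0.2 + 0.01 * 36.9
d = 0.2 + 0.369
d = 0.569 m

0.569


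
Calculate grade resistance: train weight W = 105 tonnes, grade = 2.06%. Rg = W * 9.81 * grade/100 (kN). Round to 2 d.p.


Rg = W * 9.81 * grade / 100
Rg = 105 * 9.81 * 2.06 / 100
Rg = 1030.05 * 0.0206
Rg = 21.22 kN

21.22


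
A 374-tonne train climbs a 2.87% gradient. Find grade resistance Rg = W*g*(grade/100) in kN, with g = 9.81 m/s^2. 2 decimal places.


Rg = W * 9.81 * grade / 100
Rg = 374 * 9.81 * 2.87 / 100
Rg = 3668.94 * 0.0287
Rg = 105.30 kN

105.30


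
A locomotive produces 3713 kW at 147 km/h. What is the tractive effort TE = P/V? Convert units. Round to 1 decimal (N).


Convert: P = 3713 kW = 3713000 W
V = 147 / 3.6 = 40.8333 m/s
TE = 3713000 / 40.8333
TE = 90930.6 N

90930.6


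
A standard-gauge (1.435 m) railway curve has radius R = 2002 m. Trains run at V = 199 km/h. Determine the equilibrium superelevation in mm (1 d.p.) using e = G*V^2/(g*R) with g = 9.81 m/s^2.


Convert speed: V = 199 / 3.6 = 55.2778 m/s
Apply formula: e = 1.435 * 55.2778^2 / (9.81 * 2002)
e = 1.435 * 3055.6327 / 19639.62
e = 0.223265 m = 223.3 mm

223.3


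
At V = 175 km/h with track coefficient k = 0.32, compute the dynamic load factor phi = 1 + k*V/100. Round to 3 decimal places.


phi = 1 + k * V / 100
phi = 1 + 0.32 * 175 / 100
phi = 1 + 0.56
phi = 1.560

1.560


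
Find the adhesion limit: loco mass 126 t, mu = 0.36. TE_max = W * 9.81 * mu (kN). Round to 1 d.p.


TE_max = W * g * mu
TE_max = 126 * 9.81 * 0.36
TE_max = 1236.06 * 0.36
TE_max = 445.0 kN

445.0


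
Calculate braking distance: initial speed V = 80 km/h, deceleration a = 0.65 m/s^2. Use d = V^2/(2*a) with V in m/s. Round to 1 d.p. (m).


Convert speed: V = 80 / 3.6 = 22.2222 m/s
V^2 = 493.8272
d = 493.8272 / (2 * 0.65)
d = 493.8272 / 1.3
d = 379.9 m

379.9


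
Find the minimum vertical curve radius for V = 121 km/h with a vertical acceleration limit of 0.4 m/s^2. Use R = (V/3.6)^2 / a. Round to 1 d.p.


Convert speed: V = 121 / 3.6 = 33.6111 m/s
V^2 = 1129.7068 m^2/s^2
R_v = 1129.7068 / 0.4
R_v = 2824.3 m

2824.3


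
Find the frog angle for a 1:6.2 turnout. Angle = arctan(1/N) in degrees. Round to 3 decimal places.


1/N = 1/6.2 = 0.16129
angle = arctan(0.16129) = 0.159913 rad
angle = 0.159913 * 180/pi = 9.162 degrees

9.162


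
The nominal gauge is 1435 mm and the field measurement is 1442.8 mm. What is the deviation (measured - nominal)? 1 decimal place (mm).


Deviation = measured - nominal
Deviation = 1442.8 - 1435
Deviation = 7.8 mm

7.8


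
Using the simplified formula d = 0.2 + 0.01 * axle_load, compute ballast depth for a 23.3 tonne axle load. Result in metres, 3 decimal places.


d = 0.2 + 0.01 * 23.3
d = 0.2 + 0.233
d = 0.433 m

0.433


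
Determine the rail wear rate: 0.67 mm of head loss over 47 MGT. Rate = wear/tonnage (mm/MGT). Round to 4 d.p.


Wear rate = total wear / cumulative tonnage
Rate = 0.67 / 47
Rate = 0.0143 mm/MGT

0.0143


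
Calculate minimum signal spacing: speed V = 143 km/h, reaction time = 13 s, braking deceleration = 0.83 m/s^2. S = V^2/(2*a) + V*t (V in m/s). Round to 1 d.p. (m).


V = 143 / 3.6 = 39.7222 m/s
Braking distance = 39.7222^2 / (2*0.83) = 950.515 m
Sighting distance = 39.7222 * 13 = 516.3889 m
S = 950.515 + 516.3889 = 1466.9 m

1466.9


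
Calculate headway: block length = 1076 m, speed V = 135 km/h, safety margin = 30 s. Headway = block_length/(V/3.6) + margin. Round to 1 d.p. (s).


V = 135 / 3.6 = 37.5 m/s
Block traversal time = 1076 / 37.5 = 28.6933 s
Headway = 28.6933 + 30
Headway = 58.7 s

58.7


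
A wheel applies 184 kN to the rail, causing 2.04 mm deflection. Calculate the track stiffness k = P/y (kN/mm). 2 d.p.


Track stiffness k = P / y
k = 184 / 2.04
k = 90.20 kN/mm

90.20


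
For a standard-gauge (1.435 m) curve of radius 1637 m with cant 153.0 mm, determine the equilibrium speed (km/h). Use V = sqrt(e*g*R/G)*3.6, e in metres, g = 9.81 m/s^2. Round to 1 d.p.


Convert cant: e = 153.0 mm = 0.1530 m
V_ms = sqrt(0.1530 * 9.81 * 1637 / 1.435)
V_ms = sqrt(1712.210739) = 41.3789 m/s
V = 41.3789 * 3.6 = 149.0 km/h

149.0


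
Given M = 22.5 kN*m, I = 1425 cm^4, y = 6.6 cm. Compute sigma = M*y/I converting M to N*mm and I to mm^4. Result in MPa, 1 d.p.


Convert units:
M = 22.5 kN*m = 22500000 N*mm
y = 6.6 cm = 66 mm
I = 1425 cm^4 = 14250000 mm^4
sigma = 22500000 * 66 / 14250000
sigma = 104.2 MPa

104.2


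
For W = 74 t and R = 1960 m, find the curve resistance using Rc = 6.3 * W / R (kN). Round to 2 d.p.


Rc = 6.3 * W / R
Rc = 6.3 * 74 / 1960
Rc = 466.2 / 1960
Rc = 0.24 kN

0.24


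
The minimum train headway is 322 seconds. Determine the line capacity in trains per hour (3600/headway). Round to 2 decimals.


Capacity = 3600 / headway
Capacity = 3600 / 322
Capacity = 11.18 trains/hour

11.18


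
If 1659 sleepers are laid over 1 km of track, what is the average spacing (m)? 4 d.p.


Spacing = 1000 m / number of sleepers
Spacing = 1000 / 1659
Spacing = 0.6028 m

0.6028


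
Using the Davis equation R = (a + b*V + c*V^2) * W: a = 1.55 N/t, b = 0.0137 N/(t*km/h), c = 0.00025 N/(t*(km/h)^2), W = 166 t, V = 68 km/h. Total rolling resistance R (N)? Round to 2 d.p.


b*V = 0.0137 * 68 = 0.9316
c*V^2 = 0.00025 * 4624 = 1.156
R_per_t = 1.55 + 0.9316 + 1.156 = 3.6376 N/t
R_total = 3.6376 * 166 = 603.84 N

603.84


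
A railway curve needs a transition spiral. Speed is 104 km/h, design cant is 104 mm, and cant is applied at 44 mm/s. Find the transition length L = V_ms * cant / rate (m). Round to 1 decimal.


Convert speed: V = 104 / 3.6 = 28.8889 m/s
L = 28.8889 * 104 / 44
L = 3004.4444 / 44
L = 68.3 m

68.3


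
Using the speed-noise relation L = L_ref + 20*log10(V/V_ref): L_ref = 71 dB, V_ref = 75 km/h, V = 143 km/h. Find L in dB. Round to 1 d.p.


V/V_ref = 143 / 75 = 1.906667
log10(1.906667) = 0.280275
20 * 0.280275 = 5.6055
L = 71 + 5.6055 = 76.6 dB

76.6


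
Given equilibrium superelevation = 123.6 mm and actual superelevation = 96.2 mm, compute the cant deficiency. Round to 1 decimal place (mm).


Cant deficiency = equilibrium cant - actual cant
CD = 123.6 - 96.2
CD = 27.4 mm

27.4


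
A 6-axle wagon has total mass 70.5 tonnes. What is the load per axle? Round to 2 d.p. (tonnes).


Load per axle = total weight / number of axles
Load = 70.5 / 6
Load = 11.75 tonnes

11.75


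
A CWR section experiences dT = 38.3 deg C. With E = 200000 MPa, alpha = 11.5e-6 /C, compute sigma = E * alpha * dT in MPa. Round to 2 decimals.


sigma = E * alpha * dT
sigma = 200000 * 11.5e-6 * 38.3
sigma = 2.3 * 38.3
sigma = 88.09 MPa

88.09


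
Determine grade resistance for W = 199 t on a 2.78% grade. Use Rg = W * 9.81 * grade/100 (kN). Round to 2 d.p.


Rg = W * 9.81 * grade / 100
Rg = 199 * 9.81 * 2.78 / 100
Rg = 1952.19 * 0.0278
Rg = 54.27 kN

54.27


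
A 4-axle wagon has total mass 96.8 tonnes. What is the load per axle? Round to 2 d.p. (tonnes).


Load per axle = total weight / number of axles
Load = 96.8 / 4
Load = 24.20 tonnes

24.20


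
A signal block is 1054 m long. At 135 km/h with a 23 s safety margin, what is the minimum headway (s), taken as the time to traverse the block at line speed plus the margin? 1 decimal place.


V = 135 / 3.6 = 37.5 m/s
Block traversal time = 1054 / 37.5 = 28.1067 s
Headway = 28.1067 + 23
Headway = 51.1 s

51.1


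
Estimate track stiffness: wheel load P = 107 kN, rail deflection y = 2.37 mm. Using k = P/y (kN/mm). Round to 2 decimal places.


Track stiffness k = P / y
k = 107 / 2.37
k = 45.15 kN/mm

45.15


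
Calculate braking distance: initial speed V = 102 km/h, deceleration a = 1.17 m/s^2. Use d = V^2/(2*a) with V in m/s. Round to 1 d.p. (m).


Convert speed: V = 102 / 3.6 = 28.3333 m/s
V^2 = 802.7778
d = 802.7778 / (2 * 1.17)
d = 802.7778 / 2.34
d = 343.1 m

343.1


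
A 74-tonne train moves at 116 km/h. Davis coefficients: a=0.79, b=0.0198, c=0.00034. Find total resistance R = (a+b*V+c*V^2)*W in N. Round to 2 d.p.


b*V = 0.0198 * 116 = 2.2968
c*V^2 = 0.00034 * 13456 = 4.57504
R_per_t = 0.79 + 2.2968 + 4.57504 = 7.66184 N/t
R_total = 7.66184 * 74 = 566.98 N

566.98


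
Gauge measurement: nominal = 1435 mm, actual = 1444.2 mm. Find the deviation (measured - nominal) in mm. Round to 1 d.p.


Deviation = measured - nominal
Deviation = 1444.2 - 1435
Deviation = 9.2 mm

9.2


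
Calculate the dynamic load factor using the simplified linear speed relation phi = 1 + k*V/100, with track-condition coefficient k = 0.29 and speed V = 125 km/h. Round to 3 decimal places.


phi = 1 + k * V / 100
phi = 1 + 0.29 * 125 / 100
phi = 1 + 0.3625
phi = 1.363

1.363


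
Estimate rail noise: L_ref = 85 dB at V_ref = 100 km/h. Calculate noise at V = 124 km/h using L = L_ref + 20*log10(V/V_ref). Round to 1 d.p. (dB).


V/V_ref = 124 / 100 = 1.24
log10(1.24) = 0.093422
20 * 0.093422 = 1.8684
L = 85 + 1.8684 = 86.9 dB

86.9


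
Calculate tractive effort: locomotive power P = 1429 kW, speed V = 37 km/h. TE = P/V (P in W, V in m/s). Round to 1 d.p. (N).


Convert: P = 1429 kW = 1429000 W
V = 37 / 3.6 = 10.2778 m/s
TE = 1429000 / 10.2778
TE = 139037.8 N

139037.8


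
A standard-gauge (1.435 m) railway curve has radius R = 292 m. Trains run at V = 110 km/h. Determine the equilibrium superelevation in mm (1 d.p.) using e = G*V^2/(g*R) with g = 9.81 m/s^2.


Convert speed: V = 110 / 3.6 = 30.5556 m/s
Apply formula: e = 1.435 * 30.5556^2 / (9.81 * 292)
e = 1.435 * 933.642 / 2864.52
e = 0.467714 m = 467.7 mm

467.7


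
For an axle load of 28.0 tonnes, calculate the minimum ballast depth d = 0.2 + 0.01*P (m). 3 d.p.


d = 0.2 + 0.01 * 28.0
d = 0.2 + 0.28
d = 0.480 m

0.480


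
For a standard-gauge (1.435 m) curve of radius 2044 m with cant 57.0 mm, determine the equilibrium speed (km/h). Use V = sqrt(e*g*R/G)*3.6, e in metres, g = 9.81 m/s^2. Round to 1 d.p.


Convert cant: e = 57.0 mm = 0.0570 m
V_ms = sqrt(0.0570 * 9.81 * 2044 / 1.435)
V_ms = sqrt(796.476293) = 28.2219 m/s
V = 28.2219 * 3.6 = 101.6 km/h

101.6


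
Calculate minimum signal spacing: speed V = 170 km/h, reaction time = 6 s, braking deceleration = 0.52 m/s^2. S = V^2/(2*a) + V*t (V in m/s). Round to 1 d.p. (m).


V = 170 / 3.6 = 47.2222 m/s
Braking distance = 47.2222^2 / (2*0.52) = 2144.1714 m
Sighting distance = 47.2222 * 6 = 283.3333 m
S = 2144.1714 + 283.3333 = 2427.5 m

2427.5


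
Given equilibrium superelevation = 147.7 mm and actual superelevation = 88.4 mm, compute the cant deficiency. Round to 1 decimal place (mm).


Cant deficiency = equilibrium cant - actual cant
CD = 147.7 - 88.4
CD = 59.3 mm

59.3


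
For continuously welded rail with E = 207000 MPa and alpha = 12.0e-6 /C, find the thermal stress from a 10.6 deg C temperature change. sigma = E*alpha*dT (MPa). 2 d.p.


sigma = E * alpha * dT
sigma = 207000 * 12.0e-6 * 10.6
sigma = 2.484 * 10.6
sigma = 26.33 MPa

26.33


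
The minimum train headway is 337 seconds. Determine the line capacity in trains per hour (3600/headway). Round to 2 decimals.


Capacity = 3600 / headway
Capacity = 3600 / 337
Capacity = 10.68 trains/hour

10.68


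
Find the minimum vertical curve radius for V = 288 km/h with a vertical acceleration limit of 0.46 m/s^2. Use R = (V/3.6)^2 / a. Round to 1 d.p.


Convert speed: V = 288 / 3.6 = 80.0 m/s
V^2 = 6400.0 m^2/s^2
R_v = 6400.0 / 0.46
R_v = 13913.0 m

13913.0


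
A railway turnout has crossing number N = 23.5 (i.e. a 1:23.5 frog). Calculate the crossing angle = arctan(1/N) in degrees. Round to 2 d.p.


1/N = 1/23.5 = 0.042553
angle = arctan(0.042553) = 0.042528 rad
angle = 0.042528 * 180/pi = 2.44 degrees

2.44


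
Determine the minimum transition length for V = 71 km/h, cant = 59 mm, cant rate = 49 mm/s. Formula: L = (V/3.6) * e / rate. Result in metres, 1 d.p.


Convert speed: V = 71 / 3.6 = 19.7222 m/s
L = 19.7222 * 59 / 49
L = 1163.6111 / 49
L = 23.7 m

23.7


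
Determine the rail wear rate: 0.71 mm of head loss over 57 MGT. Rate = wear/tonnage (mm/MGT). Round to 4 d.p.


Wear rate = total wear / cumulative tonnage
Rate = 0.71 / 57
Rate = 0.0125 mm/MGT

0.0125


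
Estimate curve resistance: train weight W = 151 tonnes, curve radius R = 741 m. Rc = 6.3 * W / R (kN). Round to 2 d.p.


Rc = 6.3 * W / R
Rc = 6.3 * 151 / 741
Rc = 951.3 / 741
Rc = 1.28 kN

1.28


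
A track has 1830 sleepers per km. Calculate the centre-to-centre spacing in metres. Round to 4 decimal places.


Spacing = 1000 m / number of sleepers
Spacing = 1000 / 1830
Spacing = 0.5464 m

0.5464


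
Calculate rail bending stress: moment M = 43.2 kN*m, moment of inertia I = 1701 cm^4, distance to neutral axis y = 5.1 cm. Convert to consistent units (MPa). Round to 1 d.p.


Convert units:
M = 43.2 kN*m = 43200000 N*mm
y = 5.1 cm = 51 mm
I = 1701 cm^4 = 17010000 mm^4
sigma = 43200000 * 51 / 17010000
sigma = 129.5 MPa

129.5


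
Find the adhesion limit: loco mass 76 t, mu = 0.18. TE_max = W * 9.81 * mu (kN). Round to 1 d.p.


TE_max = W * g * mu
TE_max = 76 * 9.81 * 0.18
TE_max = 745.56 * 0.18
TE_max = 134.2 kN

134.2


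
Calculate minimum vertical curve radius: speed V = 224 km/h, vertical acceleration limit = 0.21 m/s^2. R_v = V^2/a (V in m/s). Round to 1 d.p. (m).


Convert speed: V = 224 / 3.6 = 62.2222 m/s
V^2 = 3871.6049 m^2/s^2
R_v = 3871.6049 / 0.21
R_v = 18436.2 m

18436.2


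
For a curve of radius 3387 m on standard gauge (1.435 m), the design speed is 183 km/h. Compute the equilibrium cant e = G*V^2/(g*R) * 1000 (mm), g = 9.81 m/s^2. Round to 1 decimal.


Convert speed: V = 183 / 3.6 = 50.8333 m/s
Apply formula: e = 1.435 * 50.8333^2 / (9.81 * 3387)
e = 1.435 * 2584.0278 / 33226.47
e = 0.1116 m = 111.6 mm

111.6


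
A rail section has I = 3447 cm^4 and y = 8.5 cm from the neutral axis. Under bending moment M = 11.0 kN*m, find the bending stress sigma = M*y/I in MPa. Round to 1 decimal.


Convert units:
M = 11.0 kN*m = 11000000 N*mm
y = 8.5 cm = 85 mm
I = 3447 cm^4 = 34470000 mm^4
sigma = 11000000 * 85 / 34470000
sigma = 27.1 MPa

27.1


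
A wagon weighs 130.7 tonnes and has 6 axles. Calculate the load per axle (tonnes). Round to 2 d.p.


Load per axle = total weight / number of axles
Load = 130.7 / 6
Load = 21.78 tonnes

21.78


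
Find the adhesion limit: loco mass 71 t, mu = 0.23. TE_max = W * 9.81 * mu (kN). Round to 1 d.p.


TE_max = W * g * mu
TE_max = 71 * 9.81 * 0.23
TE_max = 696.51 * 0.23
TE_max = 160.2 kN

160.2


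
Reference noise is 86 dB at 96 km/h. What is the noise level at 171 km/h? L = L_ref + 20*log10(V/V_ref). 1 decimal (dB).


V/V_ref = 171 / 96 = 1.78125
log10(1.78125) = 0.250725
20 * 0.250725 = 5.0145
L = 86 + 5.0145 = 91.0 dB

91.0


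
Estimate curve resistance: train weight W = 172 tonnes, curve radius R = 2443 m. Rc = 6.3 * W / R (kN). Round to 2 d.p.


Rc = 6.3 * W / R
Rc = 6.3 * 172 / 2443
Rc = 1083.6 / 2443
Rc = 0.44 kN

0.44


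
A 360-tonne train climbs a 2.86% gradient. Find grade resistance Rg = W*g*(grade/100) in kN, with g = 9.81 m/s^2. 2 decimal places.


Rg = W * 9.81 * grade / 100
Rg = 360 * 9.81 * 2.86 / 100
Rg = 3531.6 * 0.0286
Rg = 101.00 kN

101.00


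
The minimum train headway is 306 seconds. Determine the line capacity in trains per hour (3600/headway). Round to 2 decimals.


Capacity = 3600 / headway
Capacity = 3600 / 306
Capacity = 11.76 trains/hour

11.76


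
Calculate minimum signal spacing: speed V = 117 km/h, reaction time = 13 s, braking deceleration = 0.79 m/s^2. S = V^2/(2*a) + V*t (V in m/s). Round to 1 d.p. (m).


V = 117 / 3.6 = 32.5 m/s
Braking distance = 32.5^2 / (2*0.79) = 668.5127 m
Sighting distance = 32.5 * 13 = 422.5 m
S = 668.5127 + 422.5 = 1091.0 m

1091.0


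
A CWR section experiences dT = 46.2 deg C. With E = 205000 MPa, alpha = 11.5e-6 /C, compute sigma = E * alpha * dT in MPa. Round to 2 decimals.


sigma = E * alpha * dT
sigma = 205000 * 11.5e-6 * 46.2
sigma = 2.3575 * 46.2
sigma = 108.92 MPa

108.92


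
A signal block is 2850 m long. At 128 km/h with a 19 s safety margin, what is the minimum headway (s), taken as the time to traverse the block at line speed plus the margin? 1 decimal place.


V = 128 / 3.6 = 35.5556 m/s
Block traversal time = 2850 / 35.5556 = 80.1562 s
Headway = 80.1562 + 19
Headway = 99.2 s

99.2


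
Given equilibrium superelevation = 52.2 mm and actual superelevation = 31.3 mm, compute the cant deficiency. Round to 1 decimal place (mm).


Cant deficiency = equilibrium cant - actual cant
CD = 52.2 - 31.3
CD = 20.9 mm

20.9


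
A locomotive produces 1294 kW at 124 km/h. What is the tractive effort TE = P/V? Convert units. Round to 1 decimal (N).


Convert: P = 1294 kW = 1294000 W
V = 124 / 3.6 = 34.4444 m/s
TE = 1294000 / 34.4444
TE = 37567.7 N

37567.7


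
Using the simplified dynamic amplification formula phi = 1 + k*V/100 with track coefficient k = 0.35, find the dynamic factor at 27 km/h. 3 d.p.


phi = 1 + k * V / 100
phi = 1 + 0.35 * 27 / 100
phi = 1 + 0.0945
phi = 1.095

1.095


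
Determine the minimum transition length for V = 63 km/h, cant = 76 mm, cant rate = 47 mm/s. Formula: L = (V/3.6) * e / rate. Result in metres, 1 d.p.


Convert speed: V = 63 / 3.6 = 17.5 m/s
L = 17.5 * 76 / 47
L = 1330.0 / 47
L = 28.3 m

28.3


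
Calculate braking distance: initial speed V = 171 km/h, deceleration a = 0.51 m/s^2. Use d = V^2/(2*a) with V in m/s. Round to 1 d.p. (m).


Convert speed: V = 171 / 3.6 = 47.5 m/s
V^2 = 2256.25
d = 2256.25 / (2 * 0.51)
d = 2256.25 / 1.02
d = 2212.0 m

2212.0


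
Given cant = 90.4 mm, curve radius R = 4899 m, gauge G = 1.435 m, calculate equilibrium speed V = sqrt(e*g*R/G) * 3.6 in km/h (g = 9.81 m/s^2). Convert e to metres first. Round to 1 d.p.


Convert cant: e = 90.4 mm = 0.0904 m
V_ms = sqrt(0.0904 * 9.81 * 4899 / 1.435)
V_ms = sqrt(3027.561516) = 55.0233 m/s
V = 55.0233 * 3.6 = 198.1 km/h

198.1


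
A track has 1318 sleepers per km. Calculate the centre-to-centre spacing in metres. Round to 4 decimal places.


Spacing = 1000 m / number of sleepers
Spacing = 1000 / 1318
Spacing = 0.7587 m

0.7587


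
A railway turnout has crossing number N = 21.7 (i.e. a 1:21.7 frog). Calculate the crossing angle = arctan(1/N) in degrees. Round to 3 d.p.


1/N = 1/21.7 = 0.046083
angle = arctan(0.046083) = 0.04605 rad
angle = 0.04605 * 180/pi = 2.638 degrees

2.638


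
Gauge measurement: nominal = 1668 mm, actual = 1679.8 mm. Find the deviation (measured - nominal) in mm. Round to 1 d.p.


Deviation = measured - nominal
Deviation = 1679.8 - 1668
Deviation = 11.8 mm

11.8


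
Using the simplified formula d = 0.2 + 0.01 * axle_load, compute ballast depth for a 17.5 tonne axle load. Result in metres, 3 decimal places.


d = 0.2 + 0.01 * 17.5
d = 0.2 + 0.175
d = 0.375 m

0.375


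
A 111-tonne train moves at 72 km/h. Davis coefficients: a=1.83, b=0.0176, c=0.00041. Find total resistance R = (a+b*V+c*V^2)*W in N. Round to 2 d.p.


b*V = 0.0176 * 72 = 1.2672
c*V^2 = 0.00041 * 5184 = 2.12544
R_per_t = 1.83 + 1.2672 + 2.12544 = 5.22264 N/t
R_total = 5.22264 * 111 = 579.71 N

579.71


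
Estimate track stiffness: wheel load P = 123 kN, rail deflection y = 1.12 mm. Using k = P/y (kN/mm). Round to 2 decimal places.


Track stiffness k = P / y
k = 123 / 1.12
k = 109.82 kN/mm

109.82


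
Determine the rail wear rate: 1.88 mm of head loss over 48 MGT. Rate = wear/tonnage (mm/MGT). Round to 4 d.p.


Wear rate = total wear / cumulative tonnage
Rate = 1.88 / 48
Rate = 0.0392 mm/MGT

0.0392


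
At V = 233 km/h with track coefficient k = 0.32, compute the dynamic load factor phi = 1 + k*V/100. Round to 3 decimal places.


phi = 1 + k * V / 100
phi = 1 + 0.32 * 233 / 100
phi = 1 + 0.7456
phi = 1.746

1.746


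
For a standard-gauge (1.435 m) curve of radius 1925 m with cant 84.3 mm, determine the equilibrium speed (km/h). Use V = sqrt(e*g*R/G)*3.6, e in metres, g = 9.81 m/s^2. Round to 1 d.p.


Convert cant: e = 84.3 mm = 0.0843 m
V_ms = sqrt(0.0843 * 9.81 * 1925 / 1.435)
V_ms = sqrt(1109.367439) = 33.3072 m/s
V = 33.3072 * 3.6 = 119.9 km/h

119.9


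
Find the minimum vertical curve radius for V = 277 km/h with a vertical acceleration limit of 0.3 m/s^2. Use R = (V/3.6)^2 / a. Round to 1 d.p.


Convert speed: V = 277 / 3.6 = 76.9444 m/s
V^2 = 5920.4475 m^2/s^2
R_v = 5920.4475 / 0.3
R_v = 19734.8 m

19734.8


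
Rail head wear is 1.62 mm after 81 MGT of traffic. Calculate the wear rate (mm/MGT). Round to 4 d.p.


Wear rate = total wear / cumulative tonnage
Rate = 1.62 / 81
Rate = 0.0200 mm/MGT

0.0200


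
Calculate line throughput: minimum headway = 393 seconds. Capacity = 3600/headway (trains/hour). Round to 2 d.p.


Capacity = 3600 / headway
Capacity = 3600 / 393
Capacity = 9.16 trains/hour

9.16


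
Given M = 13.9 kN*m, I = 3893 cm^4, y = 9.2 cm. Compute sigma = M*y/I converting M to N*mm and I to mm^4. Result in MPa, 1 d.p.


Convert units:
M = 13.9 kN*m = 13900000 N*mm
y = 9.2 cm = 92 mm
I = 3893 cm^4 = 38930000 mm^4
sigma = 13900000 * 92 / 38930000
sigma = 32.8 MPa

32.8


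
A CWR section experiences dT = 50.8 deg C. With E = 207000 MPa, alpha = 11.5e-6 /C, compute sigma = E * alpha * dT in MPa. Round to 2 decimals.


sigma = E * alpha * dT
sigma = 207000 * 11.5e-6 * 50.8
sigma = 2.3805 * 50.8
sigma = 120.93 MPa

120.93


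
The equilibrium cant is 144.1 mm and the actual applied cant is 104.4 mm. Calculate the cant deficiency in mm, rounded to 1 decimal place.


Cant deficiency = equilibrium cant - actual cant
CD = 144.1 - 104.4
CD = 39.7 mm

39.7


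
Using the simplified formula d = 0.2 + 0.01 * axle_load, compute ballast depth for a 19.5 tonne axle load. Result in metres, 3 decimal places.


d = 0.2 + 0.01 * 19.5
d = 0.2 + 0.195
d = 0.395 m

0.395


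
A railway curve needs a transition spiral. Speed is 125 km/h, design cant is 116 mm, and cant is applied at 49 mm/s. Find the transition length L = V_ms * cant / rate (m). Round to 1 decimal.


Convert speed: V = 125 / 3.6 = 34.7222 m/s
L = 34.7222 * 116 / 49
L = 4027.7778 / 49
L = 82.2 m

82.2


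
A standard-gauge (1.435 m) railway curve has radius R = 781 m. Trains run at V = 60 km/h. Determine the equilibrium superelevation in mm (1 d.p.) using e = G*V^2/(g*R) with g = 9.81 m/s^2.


Convert speed: V = 60 / 3.6 = 16.6667 m/s
Apply formula: e = 1.435 * 16.6667^2 / (9.81 * 781)
e = 1.435 * 277.7778 / 7661.61
e = 0.052027 m = 52.0 mm

52.0


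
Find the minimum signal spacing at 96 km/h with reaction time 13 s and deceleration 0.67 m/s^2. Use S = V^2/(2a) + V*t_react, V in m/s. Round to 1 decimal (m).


V = 96 / 3.6 = 26.6667 m/s
Braking distance = 26.6667^2 / (2*0.67) = 530.6799 m
Sighting distance = 26.6667 * 13 = 346.6667 m
S = 530.6799 + 346.6667 = 877.3 m

877.3


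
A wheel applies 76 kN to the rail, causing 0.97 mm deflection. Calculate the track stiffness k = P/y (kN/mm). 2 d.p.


Track stiffness k = P / y
k = 76 / 0.97
k = 78.35 kN/mm

78.35


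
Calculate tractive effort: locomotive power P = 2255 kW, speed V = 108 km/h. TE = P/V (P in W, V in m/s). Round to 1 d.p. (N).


Convert: P = 2255 kW = 2255000 W
V = 108 / 3.6 = 30.0 m/s
TE = 2255000 / 30.0
TE = 75166.7 N

75166.7


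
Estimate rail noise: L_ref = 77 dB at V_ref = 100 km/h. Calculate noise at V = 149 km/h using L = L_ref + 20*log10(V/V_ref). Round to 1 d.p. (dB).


V/V_ref = 149 / 100 = 1.49
log10(1.49) = 0.173186
20 * 0.173186 = 3.4637
L = 77 + 3.4637 = 80.5 dB

80.5


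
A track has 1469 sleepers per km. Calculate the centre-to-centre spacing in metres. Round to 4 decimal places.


Spacing = 1000 m / number of sleepers
Spacing = 1000 / 1469
Spacing = 0.6807 m

0.6807


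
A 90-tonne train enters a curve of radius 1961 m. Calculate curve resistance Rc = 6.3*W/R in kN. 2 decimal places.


Rc = 6.3 * W / R
Rc = 6.3 * 90 / 1961
Rc = 567.0 / 1961
Rc = 0.29 kN

0.29


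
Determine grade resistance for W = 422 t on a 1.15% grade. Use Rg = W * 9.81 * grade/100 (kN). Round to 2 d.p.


Rg = W * 9.81 * grade / 100
Rg = 422 * 9.81 * 1.15 / 100
Rg = 4139.82 * 0.0115
Rg = 47.61 kN

47.61


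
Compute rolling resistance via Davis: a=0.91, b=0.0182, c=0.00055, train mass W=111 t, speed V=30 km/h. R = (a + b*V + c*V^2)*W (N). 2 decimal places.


b*V = 0.0182 * 30 = 0.546
c*V^2 = 0.00055 * 900 = 0.495
R_per_t = 0.91 + 0.546 + 0.495 = 1.951 N/t
R_total = 1.951 * 111 = 216.56 N

216.56


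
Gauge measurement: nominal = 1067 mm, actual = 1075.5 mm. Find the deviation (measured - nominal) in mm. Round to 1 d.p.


Deviation = measured - nominal
Deviation = 1075.5 - 1067
Deviation = 8.5 mm

8.5


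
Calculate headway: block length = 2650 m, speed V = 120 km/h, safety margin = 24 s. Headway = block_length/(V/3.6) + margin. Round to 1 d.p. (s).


V = 120 / 3.6 = 33.3333 m/s
Block traversal time = 2650 / 33.3333 = 79.5 s
Headway = 79.5 + 24
Headway = 103.5 s

103.5


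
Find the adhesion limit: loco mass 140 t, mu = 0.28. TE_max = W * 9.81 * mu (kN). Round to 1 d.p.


TE_max = W * g * mu
TE_max = 140 * 9.81 * 0.28
TE_max = 1373.4 * 0.28
TE_max = 384.6 kN

384.6


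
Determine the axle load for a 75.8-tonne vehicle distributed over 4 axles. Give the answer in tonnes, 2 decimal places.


Load per axle = total weight / number of axles
Load = 75.8 / 4
Load = 18.95 tonnes

18.95


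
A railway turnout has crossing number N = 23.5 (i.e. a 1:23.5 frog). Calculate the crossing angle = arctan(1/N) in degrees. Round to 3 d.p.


1/N = 1/23.5 = 0.042553
angle = arctan(0.042553) = 0.042528 rad
angle = 0.042528 * 180/pi = 2.437 degrees

2.437


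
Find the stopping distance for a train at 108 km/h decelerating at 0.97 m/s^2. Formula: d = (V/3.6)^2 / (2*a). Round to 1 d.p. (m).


Convert speed: V = 108 / 3.6 = 30.0 m/s
V^2 = 900.0
d = 900.0 / (2 * 0.97)
d = 900.0 / 1.94
d = 463.9 m

463.9


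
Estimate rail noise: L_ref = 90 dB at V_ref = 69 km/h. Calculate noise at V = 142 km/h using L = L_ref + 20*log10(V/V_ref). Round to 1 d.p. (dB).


V/V_ref = 142 / 69 = 2.057971
log10(2.057971) = 0.313439
20 * 0.313439 = 6.2688
L = 90 + 6.2688 = 96.3 dB

96.3


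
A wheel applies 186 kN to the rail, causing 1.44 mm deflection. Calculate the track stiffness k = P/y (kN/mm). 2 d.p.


Track stiffness k = P / y
k = 186 / 1.44
k = 129.17 kN/mm

129.17


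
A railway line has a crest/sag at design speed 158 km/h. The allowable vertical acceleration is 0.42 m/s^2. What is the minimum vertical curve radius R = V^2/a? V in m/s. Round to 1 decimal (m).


Convert speed: V = 158 / 3.6 = 43.8889 m/s
V^2 = 1926.2346 m^2/s^2
R_v = 1926.2346 / 0.42
R_v = 4586.3 m

4586.3


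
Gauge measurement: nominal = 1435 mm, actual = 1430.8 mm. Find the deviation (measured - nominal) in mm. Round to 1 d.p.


Deviation = measured - nominal
Deviation = 1430.8 - 1435
Deviation = -4.2 mm

-4.2


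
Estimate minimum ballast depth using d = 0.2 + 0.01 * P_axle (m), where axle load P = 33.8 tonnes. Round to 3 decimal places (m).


d = 0.2 + 0.01 * 33.8
d = 0.2 + 0.338
d = 0.538 m

0.538


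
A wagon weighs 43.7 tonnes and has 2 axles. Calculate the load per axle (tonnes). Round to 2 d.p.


Load per axle = total weight / number of axles
Load = 43.7 / 2
Load = 21.85 tonnes

21.85


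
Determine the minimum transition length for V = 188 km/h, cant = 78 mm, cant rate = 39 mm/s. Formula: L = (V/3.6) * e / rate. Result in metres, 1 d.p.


Convert speed: V = 188 / 3.6 = 52.2222 m/s
L = 52.2222 * 78 / 39
L = 4073.3333 / 39
L = 104.4 m

104.4


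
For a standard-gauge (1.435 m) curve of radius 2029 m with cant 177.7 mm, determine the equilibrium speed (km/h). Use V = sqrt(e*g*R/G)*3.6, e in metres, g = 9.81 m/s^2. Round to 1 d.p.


Convert cant: e = 177.7 mm = 0.1777 m
V_ms = sqrt(0.1777 * 9.81 * 2029 / 1.435)
V_ms = sqrt(2464.827786) = 49.647 m/s
V = 49.647 * 3.6 = 178.7 km/h

178.7


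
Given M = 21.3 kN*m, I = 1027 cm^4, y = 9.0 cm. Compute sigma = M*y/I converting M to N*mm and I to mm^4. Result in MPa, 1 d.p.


Convert units:
M = 21.3 kN*m = 21300000 N*mm
y = 9.0 cm = 90 mm
I = 1027 cm^4 = 10270000 mm^4
sigma = 21300000 * 90 / 10270000
sigma = 186.7 MPa

186.7


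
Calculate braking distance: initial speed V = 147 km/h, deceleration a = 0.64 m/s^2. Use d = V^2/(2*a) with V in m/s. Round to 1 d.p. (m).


Convert speed: V = 147 / 3.6 = 40.8333 m/s
V^2 = 1667.3611
d = 1667.3611 / (2 * 0.64)
d = 1667.3611 / 1.28
d = 1302.6 m

1302.6


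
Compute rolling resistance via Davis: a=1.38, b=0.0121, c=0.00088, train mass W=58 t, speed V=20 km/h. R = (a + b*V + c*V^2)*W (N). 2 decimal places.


b*V = 0.0121 * 20 = 0.242
c*V^2 = 0.00088 * 400 = 0.352
R_per_t = 1.38 + 0.242 + 0.352 = 1.974 N/t
R_total = 1.974 * 58 = 114.49 N

114.49


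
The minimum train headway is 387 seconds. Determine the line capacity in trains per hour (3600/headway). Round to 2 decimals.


Capacity = 3600 / headway
Capacity = 3600 / 387
Capacity = 9.30 trains/hour

9.30


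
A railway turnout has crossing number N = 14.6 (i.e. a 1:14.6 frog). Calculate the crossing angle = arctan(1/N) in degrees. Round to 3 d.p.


1/N = 1/14.6 = 0.068493
angle = arctan(0.068493) = 0.068386 rad
angle = 0.068386 * 180/pi = 3.918 degrees

3.918


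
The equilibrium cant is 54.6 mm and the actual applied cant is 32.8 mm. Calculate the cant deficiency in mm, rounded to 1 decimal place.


Cant deficiency = equilibrium cant - actual cant
CD = 54.6 - 32.8
CD = 21.8 mm

21.8


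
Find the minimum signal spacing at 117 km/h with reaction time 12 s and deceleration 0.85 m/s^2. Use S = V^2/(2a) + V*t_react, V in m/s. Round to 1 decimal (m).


V = 117 / 3.6 = 32.5 m/s
Braking distance = 32.5^2 / (2*0.85) = 621.3235 m
Sighting distance = 32.5 * 12 = 390.0 m
S = 621.3235 + 390.0 = 1011.3 m

1011.3


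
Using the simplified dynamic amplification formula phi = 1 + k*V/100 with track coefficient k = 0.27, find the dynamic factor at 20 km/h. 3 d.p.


phi = 1 + k * V / 100
phi = 1 + 0.27 * 20 / 100
phi = 1 + 0.054
phi = 1.054

1.054


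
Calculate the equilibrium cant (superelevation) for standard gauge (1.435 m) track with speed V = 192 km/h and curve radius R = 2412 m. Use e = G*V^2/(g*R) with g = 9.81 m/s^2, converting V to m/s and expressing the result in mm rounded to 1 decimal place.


Convert speed: V = 192 / 3.6 = 53.3333 m/s
Apply formula: e = 1.435 * 53.3333^2 / (9.81 * 2412)
e = 1.435 * 2844.4444 / 23661.72
e = 0.172506 m = 172.5 mm

172.5


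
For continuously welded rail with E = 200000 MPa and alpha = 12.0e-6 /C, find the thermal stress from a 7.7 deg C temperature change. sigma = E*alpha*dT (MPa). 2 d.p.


sigma = E * alpha * dT
sigma = 200000 * 12.0e-6 * 7.7
sigma = 2.4 * 7.7
sigma = 18.48 MPa

18.48


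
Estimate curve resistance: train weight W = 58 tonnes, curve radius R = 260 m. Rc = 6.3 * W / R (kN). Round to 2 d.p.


Rc = 6.3 * W / R
Rc = 6.3 * 58 / 260
Rc = 365.4 / 260
Rc = 1.41 kN

1.41


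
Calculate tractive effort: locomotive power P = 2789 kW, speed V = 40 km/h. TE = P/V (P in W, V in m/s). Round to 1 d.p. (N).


Convert: P = 2789 kW = 2789000 W
V = 40 / 3.6 = 11.1111 m/s
TE = 2789000 / 11.1111
TE = 251010.0 N

251010.0


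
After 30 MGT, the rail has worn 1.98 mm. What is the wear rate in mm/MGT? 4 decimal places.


Wear rate = total wear / cumulative tonnage
Rate = 1.98 / 30
Rate = 0.0660 mm/MGT

0.0660


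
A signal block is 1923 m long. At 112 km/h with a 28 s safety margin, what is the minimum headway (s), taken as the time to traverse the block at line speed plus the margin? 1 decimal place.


V = 112 / 3.6 = 31.1111 m/s
Block traversal time = 1923 / 31.1111 = 61.8107 s
Headway = 61.8107 + 28
Headway = 89.8 s

89.8


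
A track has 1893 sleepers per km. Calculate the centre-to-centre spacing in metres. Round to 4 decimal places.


Spacing = 1000 m / number of sleepers
Spacing = 1000 / 1893
Spacing = 0.5283 m

0.5283


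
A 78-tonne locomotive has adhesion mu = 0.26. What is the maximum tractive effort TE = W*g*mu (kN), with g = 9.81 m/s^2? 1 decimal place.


TE_max = W * g * mu
TE_max = 78 * 9.81 * 0.26
TE_max = 765.18 * 0.26
TE_max = 198.9 kN

198.9


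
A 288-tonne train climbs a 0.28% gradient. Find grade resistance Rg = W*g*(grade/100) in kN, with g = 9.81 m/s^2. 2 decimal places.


Rg = W * 9.81 * grade / 100
Rg = 288 * 9.81 * 0.28 / 100
Rg = 2825.28 * 0.0028
Rg = 7.91 kN

7.91


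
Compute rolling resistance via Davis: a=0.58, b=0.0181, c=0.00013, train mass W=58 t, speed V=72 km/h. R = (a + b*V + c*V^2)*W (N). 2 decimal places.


b*V = 0.0181 * 72 = 1.3032
c*V^2 = 0.00013 * 5184 = 0.67392
R_per_t = 0.58 + 1.3032 + 0.67392 = 2.55712 N/t
R_total = 2.55712 * 58 = 148.31 N

148.31


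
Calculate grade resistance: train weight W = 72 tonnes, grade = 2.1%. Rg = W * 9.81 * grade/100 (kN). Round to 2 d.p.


Rg = W * 9.81 * grade / 100
Rg = 72 * 9.81 * 2.1 / 100
Rg = 706.32 * 0.021
Rg = 14.83 kN

14.83


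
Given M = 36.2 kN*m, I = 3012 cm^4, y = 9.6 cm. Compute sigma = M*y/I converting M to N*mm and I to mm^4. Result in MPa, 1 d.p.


Convert units:
M = 36.2 kN*m = 36200000 N*mm
y = 9.6 cm = 96 mm
I = 3012 cm^4 = 30120000 mm^4
sigma = 36200000 * 96 / 30120000
sigma = 115.4 MPa

115.4


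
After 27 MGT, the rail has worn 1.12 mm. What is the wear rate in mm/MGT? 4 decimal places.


Wear rate = total wear / cumulative tonnage
Rate = 1.12 / 27
Rate = 0.0415 mm/MGT

0.0415


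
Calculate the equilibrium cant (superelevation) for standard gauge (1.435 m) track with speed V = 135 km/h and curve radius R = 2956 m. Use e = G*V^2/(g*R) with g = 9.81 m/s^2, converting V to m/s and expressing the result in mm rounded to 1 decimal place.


Convert speed: V = 135 / 3.6 = 37.5 m/s
Apply formula: e = 1.435 * 37.5^2 / (9.81 * 2956)
e = 1.435 * 1406.25 / 28998.36
e = 0.069589 m = 69.6 mm

69.6
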